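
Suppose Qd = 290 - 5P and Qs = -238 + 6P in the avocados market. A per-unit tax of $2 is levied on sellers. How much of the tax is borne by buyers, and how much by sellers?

Buyers bear 12/11, sellers bear 10/11

Pre-tax equilibrium: P* = 48, Q* = 50.
Tax on sellers shifts supply to Qs = -238 + 6(P − 2) = -250 + 6P.
290 - 5P = -250 + 6P gives buyer price Pb = 540/11; sellers receive Ps = 540/11 − 2 = 518/11.
New quantity: Q = 290 − 5(540/11) = 490/11.
Buyer burden = 540/11 − 48 = 12/11; seller burden = 48 − 518/11 = 10/11.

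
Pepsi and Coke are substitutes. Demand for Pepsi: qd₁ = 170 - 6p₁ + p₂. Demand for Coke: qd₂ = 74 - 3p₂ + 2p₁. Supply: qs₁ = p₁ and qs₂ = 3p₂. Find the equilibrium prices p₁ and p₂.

p₁ = 27.35, p₂ = 21.45

Market 1: 170 - 6p₁ + p₂ = p₁ → 7p₁ - p₂ = 170.
Market 2: 6p₂ - 2p₁ = 74.
Eliminating p₂: 6×(1) + 1×(2) gives 40p₁ = 1094, so p₁ = 27.35.
Back-substitute into (2): p₂ = (74 + 2×27.35) / 6 = 21.45.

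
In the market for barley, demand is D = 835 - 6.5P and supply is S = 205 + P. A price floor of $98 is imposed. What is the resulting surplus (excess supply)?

Equilibrium price would be P* = 84, so the floor at 98 binds.
At P = 98: D = 198, S = 303.
Surplus = 303 − 198 = 105.

Surplus = 105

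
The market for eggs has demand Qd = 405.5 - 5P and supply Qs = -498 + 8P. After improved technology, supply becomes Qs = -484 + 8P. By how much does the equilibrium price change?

ΔP = -14/13

Original equilibrium: P* = 69.5, Q* = 58.
New equilibrium: 405.5 - 5P = -484 + 8P, so 889.5 = 13P and P' = 1779/26; Q' = 405.5 − 5(1779/26) = 824/13.
Change in price: 1779/26 − 69.5 = -14/13.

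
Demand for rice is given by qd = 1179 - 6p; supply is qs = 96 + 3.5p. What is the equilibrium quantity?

Set qd = qs: 1179 - 6p = 96 + 3.5p.
1083 = 9.5p, so p* = 114.
q* = 1179 − 6(114) = 495.

q* = 495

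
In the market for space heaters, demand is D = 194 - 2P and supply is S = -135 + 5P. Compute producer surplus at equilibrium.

Equilibrium: 194 - 2P = -135 + 5P gives P* = 47, Q* = 100.
Supply starts at P = 27 (where S = 0).
PS = ½(47 − 27)(100) = 1000.

Producer surplus = 1000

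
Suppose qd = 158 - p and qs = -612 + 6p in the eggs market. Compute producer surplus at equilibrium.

Producer surplus = 192

Equilibrium: 158 - p = -612 + 6p gives p* = 110, q* = 48.
Supply starts at p = 102 (where qs = 0).
PS = ½(110 − 102)(48) = 192.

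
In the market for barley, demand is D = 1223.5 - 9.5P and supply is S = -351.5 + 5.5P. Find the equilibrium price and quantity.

Set D = S: 1223.5 - 9.5P = -351.5 + 5.5P.
1575 = 15P, so P* = 105.
Q* = 1223.5 − 9.5(105) = 226.

P* = 105, Q* = 226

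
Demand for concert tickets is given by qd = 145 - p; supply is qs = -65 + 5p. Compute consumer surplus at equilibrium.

Consumer surplus = 6050

Equilibrium: 145 - p = -65 + 5p gives p* = 35, q* = 110.
Demand choke price (qd = 0): p = 145.
CS = ½(145 − 35)(110) = 6050.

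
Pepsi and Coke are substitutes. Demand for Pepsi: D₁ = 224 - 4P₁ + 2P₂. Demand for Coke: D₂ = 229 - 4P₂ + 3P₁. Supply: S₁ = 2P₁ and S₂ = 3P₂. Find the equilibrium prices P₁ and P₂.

Market 1: 224 - 4P₁ + 2P₂ = 2P₁ → 6P₁ - 2P₂ = 224.
Market 2: 7P₂ - 3P₁ = 229.
Eliminating P₂: 7×(1) + 2×(2) gives 36P₁ = 2026, so P₁ = 1013/18.
Back-substitute into (2): P₂ = (229 + 3×1013/18) / 7 = 341/6.

P₁ = 1013/18, P₂ = 341/6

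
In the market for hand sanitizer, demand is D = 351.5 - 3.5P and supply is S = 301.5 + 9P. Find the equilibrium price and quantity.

P* = 4, Q* = 337.5

Set D = S: 351.5 - 3.5P = 301.5 + 9P.
50 = 12.5P, so P* = 4.
Q* = 351.5 − 3.5(4) = 337.5.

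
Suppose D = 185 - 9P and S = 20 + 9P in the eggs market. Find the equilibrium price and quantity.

P* = 55/6, Q* = 102.5

Set D = S: 185 - 9P = 20 + 9P.
165 = 18P, so P* = 55/6.
Q* = 185 − 9(55/6) = 102.5.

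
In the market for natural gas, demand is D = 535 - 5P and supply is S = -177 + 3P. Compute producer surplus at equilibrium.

Equilibrium: 535 - 5P = -177 + 3P gives P* = 89, Q* = 90.
Supply starts at P = 59 (where S = 0).
PS = ½(89 − 59)(90) = 1350.

Producer surplus = 1350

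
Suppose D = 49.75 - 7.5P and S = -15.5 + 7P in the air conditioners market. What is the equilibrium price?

P* = 4.5

Set D = S: 49.75 - 7.5P = -15.5 + 7P.
65.25 = 14.5P, so P* = 4.5.
Q* = 49.75 − 7.5(4.5) = 16.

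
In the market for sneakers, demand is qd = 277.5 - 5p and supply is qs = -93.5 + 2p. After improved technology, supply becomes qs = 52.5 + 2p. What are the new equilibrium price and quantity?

p' = 225/7, q' = 1635/14

Original equilibrium: p* = 53, q* = 12.5.
New equilibrium: 277.5 - 5p = 52.5 + 2p, so 225 = 7p and p' = 225/7; q' = 277.5 − 5(225/7) = 1635/14.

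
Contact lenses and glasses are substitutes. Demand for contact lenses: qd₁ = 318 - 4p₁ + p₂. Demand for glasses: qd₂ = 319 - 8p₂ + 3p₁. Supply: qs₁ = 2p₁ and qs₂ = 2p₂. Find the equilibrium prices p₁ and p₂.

Market 1: 318 - 4p₁ + p₂ = 2p₁ → 6p₁ - p₂ = 318.
Market 2: 10p₂ - 3p₁ = 319.
Eliminating p₂: 10×(1) + 1×(2) gives 57p₁ = 3499, so p₁ = 3499/57.
Back-substitute into (2): p₂ = (319 + 3×3499/57) / 10 = 956/19.

p₁ = 3499/57, p₂ = 956/19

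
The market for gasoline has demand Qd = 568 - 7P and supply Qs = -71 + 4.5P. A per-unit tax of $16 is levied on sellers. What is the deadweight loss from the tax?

Pre-tax equilibrium: P* = 1278/23, Q* = 4118/23.
Tax on sellers shifts supply to Qs = -71 + 4.5(P − 16) = -143 + 4.5P.
568 - 7P = -143 + 4.5P gives buyer price Pb = 1422/23; sellers receive Ps = 1422/23 − 16 = 1054/23.
New quantity: Q = 568 − 7(1422/23) = 3110/23.
DWL = ½ × 16 × (4118/23 − 3110/23) = 8064/23.

Deadweight loss = 8064/23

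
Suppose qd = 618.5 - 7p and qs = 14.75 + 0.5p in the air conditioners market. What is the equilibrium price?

Set qd = qs: 618.5 - 7p = 14.75 + 0.5p.
603.75 = 7.5p, so p* = 80.5.
q* = 618.5 − 7(80.5) = 55.

p* = 80.5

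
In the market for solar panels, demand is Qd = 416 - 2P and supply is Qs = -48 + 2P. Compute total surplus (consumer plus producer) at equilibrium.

Total surplus = 16928

Equilibrium: 416 - 2P = -48 + 2P gives P* = 116, Q* = 184.
Demand choke price: P = 208; supply starts at P = 24.
CS = ½(208 − 116)(184) = 8464; PS = ½(116 − 24)(184) = 8464.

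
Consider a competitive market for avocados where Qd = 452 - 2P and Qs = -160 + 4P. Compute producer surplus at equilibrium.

Producer surplus = 7688

Equilibrium: 452 - 2P = -160 + 4P gives P* = 102, Q* = 248.
Supply starts at P = 40 (where Qs = 0).
PS = ½(102 − 40)(248) = 7688.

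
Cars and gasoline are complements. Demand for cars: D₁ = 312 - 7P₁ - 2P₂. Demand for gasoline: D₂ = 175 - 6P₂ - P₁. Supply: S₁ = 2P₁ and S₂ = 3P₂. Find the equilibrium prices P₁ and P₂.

P₁ = 2458/79, P₂ = 1263/79

Market 1: 312 - 7P₁ - 2P₂ = 2P₁ → 9P₁ + 2P₂ = 312.
Market 2: 9P₂ + P₁ = 175.
Eliminating P₂: 9×(1) − 2×(2) gives 79P₁ = 2458, so P₁ = 2458/79.
Back-substitute into (2): P₂ = (175 − 1×2458/79) / 9 = 1263/79.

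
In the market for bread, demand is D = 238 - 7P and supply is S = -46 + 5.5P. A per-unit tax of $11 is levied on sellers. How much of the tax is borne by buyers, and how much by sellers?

Buyers bear $4.84, sellers bear $6.16

Pre-tax equilibrium: P* = 22.72, Q* = 78.96.
Tax on sellers shifts supply to S = -46 + 5.5(P − 11) = -106.5 + 5.5P.
238 - 7P = -106.5 + 5.5P gives buyer price Pb = 27.56; sellers receive Ps = 27.56 − 11 = 16.56.
New quantity: Q = 238 − 7(27.56) = 45.08.
Buyer burden = 27.56 − 22.72 = 4.84; seller burden = 22.72 − 16.56 = 6.16.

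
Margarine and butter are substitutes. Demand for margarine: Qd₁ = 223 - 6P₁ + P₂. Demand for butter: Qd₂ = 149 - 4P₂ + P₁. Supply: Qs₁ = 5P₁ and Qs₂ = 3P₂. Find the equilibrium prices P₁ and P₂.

Market 1: 223 - 6P₁ + P₂ = 5P₁ → 11P₁ - P₂ = 223.
Market 2: 7P₂ - P₁ = 149.
Eliminating P₂: 7×(1) + 1×(2) gives 76P₁ = 1710, so P₁ = 22.5.
Back-substitute into (2): P₂ = (149 + 1×22.5) / 7 = 24.5.

P₁ = 22.5, P₂ = 24.5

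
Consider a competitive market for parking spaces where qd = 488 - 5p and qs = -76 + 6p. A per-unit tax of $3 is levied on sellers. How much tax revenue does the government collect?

Pre-tax equilibrium: p* = 564/11, q* = 2548/11.
Tax on sellers shifts supply to qs = -76 + 6(p − 3) = -94 + 6p.
488 - 5p = -94 + 6p gives buyer price pb = 582/11; sellers receive ps = 582/11 − 3 = 549/11.
New quantity: q = 488 − 5(582/11) = 2458/11.
Revenue = 3 × 2458/11 = 7374/11.

Tax revenue = 7374/11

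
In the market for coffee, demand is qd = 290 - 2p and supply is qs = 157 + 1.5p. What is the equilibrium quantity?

Set qd = qs: 290 - 2p = 157 + 1.5p.
133 = 3.5p, so p* = 38.
q* = 290 − 2(38) = 214.

q* = 214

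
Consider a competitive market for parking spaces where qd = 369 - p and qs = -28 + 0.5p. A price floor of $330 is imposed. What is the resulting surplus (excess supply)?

Equilibrium price would be p* = 794/3, so the floor at 330 binds.
At p = 330: qd = 39, qs = 137.
Surplus = 137 − 39 = 98.

Surplus = 98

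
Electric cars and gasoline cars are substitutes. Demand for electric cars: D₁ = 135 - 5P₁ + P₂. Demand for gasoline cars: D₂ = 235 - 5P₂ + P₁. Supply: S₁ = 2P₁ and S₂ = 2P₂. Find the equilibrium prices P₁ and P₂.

Market 1: 135 - 5P₁ + P₂ = 2P₁ → 7P₁ - P₂ = 135.
Market 2: 7P₂ - P₁ = 235.
Eliminating P₂: 7×(1) + 1×(2) gives 48P₁ = 1180, so P₁ = 295/12.
Back-substitute into (2): P₂ = (235 + 1×295/12) / 7 = 445/12.

P₁ = 295/12, P₂ = 445/12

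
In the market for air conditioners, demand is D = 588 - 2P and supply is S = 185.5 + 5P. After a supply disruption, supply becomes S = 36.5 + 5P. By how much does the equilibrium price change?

ΔP = 149/7

Original equilibrium: P* = 57.5, Q* = 473.
New equilibrium: 588 - 2P = 36.5 + 5P, so 551.5 = 7P and P' = 1103/14; Q' = 588 − 2(1103/14) = 3013/7.
Change in price: 1103/14 − 57.5 = 149/7.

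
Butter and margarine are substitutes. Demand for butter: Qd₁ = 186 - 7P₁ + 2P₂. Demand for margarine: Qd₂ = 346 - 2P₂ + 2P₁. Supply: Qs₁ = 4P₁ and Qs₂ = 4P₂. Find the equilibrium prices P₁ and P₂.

Market 1: 186 - 7P₁ + 2P₂ = 4P₁ → 11P₁ - 2P₂ = 186.
Market 2: 6P₂ - 2P₁ = 346.
Eliminating P₂: 6×(1) + 2×(2) gives 62P₁ = 1808, so P₁ = 904/31.
Back-substitute into (2): P₂ = (346 + 2×904/31) / 6 = 2089/31.

P₁ = 904/31, P₂ = 2089/31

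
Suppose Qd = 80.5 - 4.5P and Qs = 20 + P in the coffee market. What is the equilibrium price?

Set Qd = Qs: 80.5 - 4.5P = 20 + P.
60.5 = 5.5P, so P* = 11.
Q* = 80.5 − 4.5(11) = 31.

P* = 11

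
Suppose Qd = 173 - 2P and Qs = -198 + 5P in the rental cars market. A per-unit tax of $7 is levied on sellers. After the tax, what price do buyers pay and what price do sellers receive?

Pre-tax equilibrium: P* = 53, Q* = 67.
Tax on sellers shifts supply to Qs = -198 + 5(P − 7) = -233 + 5P.
173 - 2P = -233 + 5P gives buyer price Pb = 58; sellers receive Ps = 58 − 7 = 51.
New quantity: Q = 173 − 2(58) = 57.

Buyers pay $58, sellers receive $51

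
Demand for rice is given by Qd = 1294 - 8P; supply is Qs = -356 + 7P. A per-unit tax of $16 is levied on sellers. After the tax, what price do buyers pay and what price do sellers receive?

Pre-tax equilibrium: P* = 110, Q* = 414.
Tax on sellers shifts supply to Qs = -356 + 7(P − 16) = -468 + 7P.
1294 - 8P = -468 + 7P gives buyer price Pb = 1762/15; sellers receive Ps = 1762/15 − 16 = 1522/15.
New quantity: Q = 1294 − 8(1762/15) = 5314/15.

Buyers pay 1762/15, sellers receive 1522/15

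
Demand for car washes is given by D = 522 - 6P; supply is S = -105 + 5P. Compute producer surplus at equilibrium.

Producer surplus = 3240

Equilibrium: 522 - 6P = -105 + 5P gives P* = 57, Q* = 180.
Supply starts at P = 21 (where S = 0).
PS = ½(57 − 21)(180) = 3240.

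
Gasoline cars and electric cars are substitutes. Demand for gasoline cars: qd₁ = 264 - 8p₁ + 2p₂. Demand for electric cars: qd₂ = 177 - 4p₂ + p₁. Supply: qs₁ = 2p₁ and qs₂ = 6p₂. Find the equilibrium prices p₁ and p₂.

Market 1: 264 - 8p₁ + 2p₂ = 2p₁ → 10p₁ - 2p₂ = 264.
Market 2: 10p₂ - p₁ = 177.
Eliminating p₂: 10×(1) + 2×(2) gives 98p₁ = 2994, so p₁ = 1497/49.
Back-substitute into (2): p₂ = (177 + 1×1497/49) / 10 = 1017/49.

p₁ = 1497/49, p₂ = 1017/49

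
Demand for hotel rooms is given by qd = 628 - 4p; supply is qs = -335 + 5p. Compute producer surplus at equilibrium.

Equilibrium: 628 - 4p = -335 + 5p gives p* = 107, q* = 200.
Supply starts at p = 67 (where qs = 0).
PS = ½(107 − 67)(200) = 4000.

Producer surplus = 4000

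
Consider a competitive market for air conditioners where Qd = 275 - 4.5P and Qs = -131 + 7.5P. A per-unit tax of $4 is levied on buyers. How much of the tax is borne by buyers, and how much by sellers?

Pre-tax equilibrium: P* = 203/6, Q* = 122.75.
Tax on buyers shifts demand to Qd = 275 − 4.5(P + 4) = 257 - 4.5P.
257 - 4.5P = -131 + 7.5P gives seller price Ps = 97/3; buyers pay Pb = 97/3 + 4 = 109/3.
New quantity: Q = 275 − 4.5(109/3) = 111.5.
Buyer burden = 109/3 − 203/6 = 2.5; seller burden = 203/6 − 97/3 = 1.5.

Buyers bear $2.5, sellers bear $1.5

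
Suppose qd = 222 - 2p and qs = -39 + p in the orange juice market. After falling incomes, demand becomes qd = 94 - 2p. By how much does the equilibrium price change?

Δp = -128/3

Original equilibrium: p* = 87, q* = 48.
New equilibrium: 94 - 2p = -39 + p, so 133 = 3p and p' = 133/3; q' = 94 − 2(133/3) = 16/3.
Change in price: 133/3 − 87 = -128/3.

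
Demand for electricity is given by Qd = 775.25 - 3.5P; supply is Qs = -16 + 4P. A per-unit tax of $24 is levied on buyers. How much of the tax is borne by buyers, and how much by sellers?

Pre-tax equilibrium: P* = 105.5, Q* = 406.
Tax on buyers shifts demand to Qd = 775.25 − 3.5(P + 24) = 691.25 - 3.5P.
691.25 - 3.5P = -16 + 4P gives seller price Ps = 94.3; buyers pay Pb = 94.3 + 24 = 118.3.
New quantity: Q = 775.25 − 3.5(118.3) = 361.2.
Buyer burden = 118.3 − 105.5 = 12.8; seller burden = 105.5 − 94.3 = 11.2.

Buyers bear $12.8, sellers bear $11.2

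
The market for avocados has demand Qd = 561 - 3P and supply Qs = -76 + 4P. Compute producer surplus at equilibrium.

Equilibrium: 561 - 3P = -76 + 4P gives P* = 91, Q* = 288.
Supply starts at P = 19 (where Qs = 0).
PS = ½(91 − 19)(288) = 10368.

Producer surplus = 10368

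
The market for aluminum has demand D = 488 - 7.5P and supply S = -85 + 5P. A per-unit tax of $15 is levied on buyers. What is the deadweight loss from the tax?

Deadweight loss = 337.5

Pre-tax equilibrium: P* = 45.84, Q* = 144.2.
Tax on buyers shifts demand to D = 488 − 7.5(P + 15) = 375.5 - 7.5P.
375.5 - 7.5P = -85 + 5P gives seller price Ps = 36.84; buyers pay Pb = 36.84 + 15 = 51.84.
New quantity: Q = 488 − 7.5(51.84) = 99.2.
DWL = ½ × 15 × (144.2 − 99.2) = 337.5.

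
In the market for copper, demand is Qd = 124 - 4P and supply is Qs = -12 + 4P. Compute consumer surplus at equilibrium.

Equilibrium: 124 - 4P = -12 + 4P gives P* = 17, Q* = 56.
Demand choke price (Qd = 0): P = 31.
CS = ½(31 − 17)(56) = 392.

Consumer surplus = 392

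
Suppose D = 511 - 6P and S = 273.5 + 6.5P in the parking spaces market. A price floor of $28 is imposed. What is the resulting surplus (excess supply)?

Equilibrium price would be P* = 19, so the floor at 28 binds.
At P = 28: D = 343, S = 455.5.
Surplus = 455.5 − 343 = 112.5.

Surplus = 112.5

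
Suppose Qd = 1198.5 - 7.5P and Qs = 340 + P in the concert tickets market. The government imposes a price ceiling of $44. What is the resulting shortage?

Equilibrium price would be P* = 101, so the ceiling at 44 binds.
At P = 44: Qd = 1198.5 − 7.5(44) = 868.5, Qs = 340 + 1(44) = 384.
Shortage = 868.5 − 384 = 484.5.

Shortage = 484.5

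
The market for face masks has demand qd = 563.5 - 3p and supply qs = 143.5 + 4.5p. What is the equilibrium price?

p* = 56

Set qd = qs: 563.5 - 3p = 143.5 + 4.5p.
420 = 7.5p, so p* = 56.
q* = 563.5 − 3(56) = 395.5.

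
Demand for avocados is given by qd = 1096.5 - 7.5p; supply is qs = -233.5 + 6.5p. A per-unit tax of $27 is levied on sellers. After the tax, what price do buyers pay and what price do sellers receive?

Pre-tax equilibrium: p* = 95, q* = 384.
Tax on sellers shifts supply to qs = -233.5 + 6.5(p − 27) = -409 + 6.5p.
1096.5 - 7.5p = -409 + 6.5p gives buyer price pb = 3011/28; sellers receive ps = 3011/28 − 27 = 2255/28.
New quantity: q = 1096.5 − 7.5(3011/28) = 16239/56.

Buyers pay 3011/28, sellers receive 2255/28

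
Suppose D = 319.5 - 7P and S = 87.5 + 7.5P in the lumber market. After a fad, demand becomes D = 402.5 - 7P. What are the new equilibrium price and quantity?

P' = 630/29, Q' = 14525/58

Original equilibrium: P* = 16, Q* = 207.5.
New equilibrium: 402.5 - 7P = 87.5 + 7.5P, so 315 = 14.5P and P' = 630/29; Q' = 402.5 − 7(630/29) = 14525/58.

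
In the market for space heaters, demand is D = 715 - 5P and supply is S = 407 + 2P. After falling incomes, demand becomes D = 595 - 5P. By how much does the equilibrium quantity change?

ΔQ = -240/7

Original equilibrium: P* = 44, Q* = 495.
New equilibrium: 595 - 5P = 407 + 2P, so 188 = 7P and P' = 188/7; Q' = 595 − 5(188/7) = 3225/7.
Change in quantity: 3225/7 − 495 = -240/7.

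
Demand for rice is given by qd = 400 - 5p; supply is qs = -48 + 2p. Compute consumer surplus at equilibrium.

Equilibrium: 400 - 5p = -48 + 2p gives p* = 64, q* = 80.
Demand choke price (qd = 0): p = 80.
CS = ½(80 − 64)(80) = 640.

Consumer surplus = 640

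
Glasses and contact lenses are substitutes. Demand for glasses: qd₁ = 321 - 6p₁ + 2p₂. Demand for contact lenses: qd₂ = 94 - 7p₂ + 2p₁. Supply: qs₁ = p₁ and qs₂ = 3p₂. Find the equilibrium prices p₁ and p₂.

Market 1: 321 - 6p₁ + 2p₂ = p₁ → 7p₁ - 2p₂ = 321.
Market 2: 10p₂ - 2p₁ = 94.
Eliminating p₂: 10×(1) + 2×(2) gives 66p₁ = 3398, so p₁ = 1699/33.
Back-substitute into (2): p₂ = (94 + 2×1699/33) / 10 = 650/33.

p₁ = 1699/33, p₂ = 650/33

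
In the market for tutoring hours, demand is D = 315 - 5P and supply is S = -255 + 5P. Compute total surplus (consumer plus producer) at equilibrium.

Total surplus = 180

Equilibrium: 315 - 5P = -255 + 5P gives P* = 57, Q* = 30.
Demand choke price: P = 63; supply starts at P = 51.
CS = ½(63 − 57)(30) = 90; PS = ½(57 − 51)(30) = 90.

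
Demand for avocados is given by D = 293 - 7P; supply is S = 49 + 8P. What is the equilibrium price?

P* = 244/15

Set D = S: 293 - 7P = 49 + 8P.
244 = 15P, so P* = 244/15.
Q* = 293 − 7(244/15) = 2687/15.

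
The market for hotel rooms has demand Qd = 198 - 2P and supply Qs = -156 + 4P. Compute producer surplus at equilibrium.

Producer surplus = 800

Equilibrium: 198 - 2P = -156 + 4P gives P* = 59, Q* = 80.
Supply starts at P = 39 (where Qs = 0).
PS = ½(59 − 39)(80) = 800.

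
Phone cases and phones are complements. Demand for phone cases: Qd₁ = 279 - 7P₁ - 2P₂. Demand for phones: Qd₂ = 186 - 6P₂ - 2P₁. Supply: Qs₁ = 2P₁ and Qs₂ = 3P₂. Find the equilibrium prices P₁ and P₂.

P₁ = 2139/77, P₂ = 1116/77

Market 1: 279 - 7P₁ - 2P₂ = 2P₁ → 9P₁ + 2P₂ = 279.
Market 2: 9P₂ + 2P₁ = 186.
Eliminating P₂: 9×(1) − 2×(2) gives 77P₁ = 2139, so P₁ = 2139/77.
Back-substitute into (2): P₂ = (186 − 2×2139/77) / 9 = 1116/77.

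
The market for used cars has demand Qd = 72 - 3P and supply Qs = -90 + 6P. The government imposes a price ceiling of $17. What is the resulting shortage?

Equilibrium price would be P* = 18, so the ceiling at 17 binds.
At P = 17: Qd = 72 − 3(17) = 21, Qs = -90 + 6(17) = 12.
Shortage = 21 − 12 = 9.

Shortage = 9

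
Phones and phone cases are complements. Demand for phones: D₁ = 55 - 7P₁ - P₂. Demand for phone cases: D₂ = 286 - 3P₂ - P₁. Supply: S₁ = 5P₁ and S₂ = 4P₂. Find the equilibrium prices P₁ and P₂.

P₁ = 99/83, P₂ = 3377/83

Market 1: 55 - 7P₁ - P₂ = 5P₁ → 12P₁ + P₂ = 55.
Market 2: 7P₂ + P₁ = 286.
Eliminating P₂: 7×(1) − 1×(2) gives 83P₁ = 99, so P₁ = 99/83.
Back-substitute into (2): P₂ = (286 − 1×99/83) / 7 = 3377/83.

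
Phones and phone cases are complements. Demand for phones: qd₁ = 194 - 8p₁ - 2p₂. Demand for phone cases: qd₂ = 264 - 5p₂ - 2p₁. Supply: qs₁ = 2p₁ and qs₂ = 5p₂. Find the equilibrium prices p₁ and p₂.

p₁ = 353/24, p₂ = 563/24

Market 1: 194 - 8p₁ - 2p₂ = 2p₁ → 10p₁ + 2p₂ = 194.
Market 2: 10p₂ + 2p₁ = 264.
Eliminating p₂: 10×(1) − 2×(2) gives 96p₁ = 1412, so p₁ = 353/24.
Back-substitute into (2): p₂ = (264 − 2×353/24) / 10 = 563/24.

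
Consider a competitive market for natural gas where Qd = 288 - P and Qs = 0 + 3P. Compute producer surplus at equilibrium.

Equilibrium: 288 - P = 0 + 3P gives P* = 72, Q* = 216.
Supply starts at P = 0 (where Qs = 0).
PS = ½(72 − 0)(216) = 7776.

Producer surplus = 7776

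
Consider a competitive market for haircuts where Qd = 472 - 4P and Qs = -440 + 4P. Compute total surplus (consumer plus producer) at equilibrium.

Equilibrium: 472 - 4P = -440 + 4P gives P* = 114, Q* = 16.
Demand choke price: P = 118; supply starts at P = 110.
CS = ½(118 − 114)(16) = 32; PS = ½(114 − 110)(16) = 32.

Total surplus = 64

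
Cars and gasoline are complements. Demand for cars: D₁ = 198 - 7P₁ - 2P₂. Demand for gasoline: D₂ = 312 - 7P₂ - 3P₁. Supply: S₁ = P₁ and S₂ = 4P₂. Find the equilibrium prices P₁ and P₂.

P₁ = 777/41, P₂ = 951/41

Market 1: 198 - 7P₁ - 2P₂ = P₁ → 8P₁ + 2P₂ = 198.
Market 2: 11P₂ + 3P₁ = 312.
Eliminating P₂: 11×(1) − 2×(2) gives 82P₁ = 1554, so P₁ = 777/41.
Back-substitute into (2): P₂ = (312 − 3×777/41) / 11 = 951/41.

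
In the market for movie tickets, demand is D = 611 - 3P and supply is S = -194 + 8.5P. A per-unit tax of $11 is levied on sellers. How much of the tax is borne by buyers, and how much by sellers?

Pre-tax equilibrium: P* = 70, Q* = 401.
Tax on sellers shifts supply to S = -194 + 8.5(P − 11) = -287.5 + 8.5P.
611 - 3P = -287.5 + 8.5P gives buyer price Pb = 1797/23; sellers receive Ps = 1797/23 − 11 = 1544/23.
New quantity: Q = 611 − 3(1797/23) = 8662/23.
Buyer burden = 1797/23 − 70 = 187/23; seller burden = 70 − 1544/23 = 66/23.

Buyers bear 187/23, sellers bear 66/23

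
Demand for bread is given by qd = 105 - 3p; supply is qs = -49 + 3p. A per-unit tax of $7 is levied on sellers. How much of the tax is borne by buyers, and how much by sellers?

Pre-tax equilibrium: p* = 77/3, q* = 28.
Tax on sellers shifts supply to qs = -49 + 3(p − 7) = -70 + 3p.
105 - 3p = -70 + 3p gives buyer price pb = 175/6; sellers receive ps = 175/6 − 7 = 133/6.
New quantity: q = 105 − 3(175/6) = 17.5.
Buyer burden = 175/6 − 77/3 = 3.5; seller burden = 77/3 − 133/6 = 3.5.

Buyers bear $3.5, sellers bear $3.5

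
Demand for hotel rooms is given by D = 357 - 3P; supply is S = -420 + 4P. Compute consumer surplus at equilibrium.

Equilibrium: 357 - 3P = -420 + 4P gives P* = 111, Q* = 24.
Demand choke price (D = 0): P = 119.
CS = ½(119 − 111)(24) = 96.

Consumer surplus = 96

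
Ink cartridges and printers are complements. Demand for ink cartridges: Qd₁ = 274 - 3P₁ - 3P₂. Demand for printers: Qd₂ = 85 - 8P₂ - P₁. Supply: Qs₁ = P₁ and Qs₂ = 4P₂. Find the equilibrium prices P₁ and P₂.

Market 1: 274 - 3P₁ - 3P₂ = P₁ → 4P₁ + 3P₂ = 274.
Market 2: 12P₂ + P₁ = 85.
Eliminating P₂: 12×(1) − 3×(2) gives 45P₁ = 3033, so P₁ = 67.4.
Back-substitute into (2): P₂ = (85 − 1×67.4) / 12 = 22/15.

P₁ = 67.4, P₂ = 22/15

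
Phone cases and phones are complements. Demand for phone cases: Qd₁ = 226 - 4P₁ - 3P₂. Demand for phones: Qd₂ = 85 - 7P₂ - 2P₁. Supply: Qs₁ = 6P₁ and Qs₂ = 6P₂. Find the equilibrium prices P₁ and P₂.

Market 1: 226 - 4P₁ - 3P₂ = 6P₁ → 10P₁ + 3P₂ = 226.
Market 2: 13P₂ + 2P₁ = 85.
Eliminating P₂: 13×(1) − 3×(2) gives 124P₁ = 2683, so P₁ = 2683/124.
Back-substitute into (2): P₂ = (85 − 2×2683/124) / 13 = 199/62.

P₁ = 2683/124, P₂ = 199/62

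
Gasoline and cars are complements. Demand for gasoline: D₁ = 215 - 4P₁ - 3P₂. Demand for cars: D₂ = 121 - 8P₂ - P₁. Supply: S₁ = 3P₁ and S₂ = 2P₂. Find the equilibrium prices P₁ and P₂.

P₁ = 1787/67, P₂ = 632/67

Market 1: 215 - 4P₁ - 3P₂ = 3P₁ → 7P₁ + 3P₂ = 215.
Market 2: 10P₂ + P₁ = 121.
Eliminating P₂: 10×(1) − 3×(2) gives 67P₁ = 1787, so P₁ = 1787/67.
Back-substitute into (2): P₂ = (121 − 1×1787/67) / 10 = 632/67.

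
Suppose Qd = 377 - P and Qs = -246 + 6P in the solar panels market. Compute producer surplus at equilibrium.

Equilibrium: 377 - P = -246 + 6P gives P* = 89, Q* = 288.
Supply starts at P = 41 (where Qs = 0).
PS = ½(89 − 41)(288) = 6912.

Producer surplus = 6912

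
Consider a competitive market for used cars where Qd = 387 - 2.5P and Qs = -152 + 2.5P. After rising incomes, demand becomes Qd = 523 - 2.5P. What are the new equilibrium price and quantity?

P' = 135, Q' = 185.5

Original equilibrium: P* = 107.8, Q* = 117.5.
New equilibrium: 523 - 2.5P = -152 + 2.5P, so 675 = 5P and P' = 135; Q' = 523 − 2.5(135) = 185.5.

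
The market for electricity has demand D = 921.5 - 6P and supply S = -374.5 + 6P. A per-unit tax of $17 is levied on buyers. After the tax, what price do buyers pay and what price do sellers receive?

Pre-tax equilibrium: P* = 108, Q* = 273.5.
Tax on buyers shifts demand to D = 921.5 − 6(P + 17) = 819.5 - 6P.
819.5 - 6P = -374.5 + 6P gives seller price Ps = 99.5; buyers pay Pb = 99.5 + 17 = 116.5.
New quantity: Q = 921.5 − 6(116.5) = 222.5.

Buyers pay $116.5, sellers receive $99.5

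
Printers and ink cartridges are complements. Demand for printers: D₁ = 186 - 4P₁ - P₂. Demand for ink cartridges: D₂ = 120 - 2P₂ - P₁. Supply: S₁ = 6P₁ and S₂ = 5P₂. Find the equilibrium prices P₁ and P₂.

P₁ = 394/23, P₂ = 338/23

Market 1: 186 - 4P₁ - P₂ = 6P₁ → 10P₁ + P₂ = 186.
Market 2: 7P₂ + P₁ = 120.
Eliminating P₂: 7×(1) − 1×(2) gives 69P₁ = 1182, so P₁ = 394/23.
Back-substitute into (2): P₂ = (120 − 1×394/23) / 7 = 338/23.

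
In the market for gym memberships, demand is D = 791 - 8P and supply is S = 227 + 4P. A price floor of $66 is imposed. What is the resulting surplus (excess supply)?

Equilibrium price would be P* = 47, so the floor at 66 binds.
At P = 66: D = 263, S = 491.
Surplus = 491 − 263 = 228.

Surplus = 228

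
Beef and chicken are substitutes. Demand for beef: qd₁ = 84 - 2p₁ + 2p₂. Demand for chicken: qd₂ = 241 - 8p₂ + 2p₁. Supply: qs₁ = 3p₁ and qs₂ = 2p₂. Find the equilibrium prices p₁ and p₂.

Market 1: 84 - 2p₁ + 2p₂ = 3p₁ → 5p₁ - 2p₂ = 84.
Market 2: 10p₂ - 2p₁ = 241.
Eliminating p₂: 10×(1) + 2×(2) gives 46p₁ = 1322, so p₁ = 661/23.
Back-substitute into (2): p₂ = (241 + 2×661/23) / 10 = 1373/46.

p₁ = 661/23, p₂ = 1373/46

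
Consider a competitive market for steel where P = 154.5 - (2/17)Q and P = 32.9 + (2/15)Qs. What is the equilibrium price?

P* = 97.5

Set the two price expressions equal: 154.5 - (2/17)Q = 32.9 + (2/15)Q.
121.6 = (64/255)Q, so Q* = 484.5.
P* = 154.5 − (2/17)(484.5) = 97.5.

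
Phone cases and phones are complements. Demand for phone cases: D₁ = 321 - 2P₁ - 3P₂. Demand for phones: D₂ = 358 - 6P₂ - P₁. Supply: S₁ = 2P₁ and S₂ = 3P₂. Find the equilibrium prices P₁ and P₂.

P₁ = 55, P₂ = 101/3

Market 1: 321 - 2P₁ - 3P₂ = 2P₁ → 4P₁ + 3P₂ = 321.
Market 2: 9P₂ + P₁ = 358.
Eliminating P₂: 9×(1) − 3×(2) gives 33P₁ = 1815, so P₁ = 55.
Back-substitute into (2): P₂ = (358 − 1×55) / 9 = 101/3.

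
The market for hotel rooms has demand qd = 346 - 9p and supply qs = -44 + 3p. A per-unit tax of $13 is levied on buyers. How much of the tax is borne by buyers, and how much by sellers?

Pre-tax equilibrium: p* = 32.5, q* = 53.5.
Tax on buyers shifts demand to qd = 346 − 9(p + 13) = 229 - 9p.
229 - 9p = -44 + 3p gives seller price ps = 22.75; buyers pay pb = 22.75 + 13 = 35.75.
New quantity: q = 346 − 9(35.75) = 24.25.
Buyer burden = 35.75 − 32.5 = 3.25; seller burden = 32.5 − 22.75 = 9.75.

Buyers bear $3.25, sellers bear $9.75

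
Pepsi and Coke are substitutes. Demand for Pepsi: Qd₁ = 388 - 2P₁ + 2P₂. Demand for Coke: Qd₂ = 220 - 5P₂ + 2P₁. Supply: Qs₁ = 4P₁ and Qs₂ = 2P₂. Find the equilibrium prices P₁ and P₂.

Market 1: 388 - 2P₁ + 2P₂ = 4P₁ → 6P₁ - 2P₂ = 388.
Market 2: 7P₂ - 2P₁ = 220.
Eliminating P₂: 7×(1) + 2×(2) gives 38P₁ = 3156, so P₁ = 1578/19.
Back-substitute into (2): P₂ = (220 + 2×1578/19) / 7 = 1048/19.

P₁ = 1578/19, P₂ = 1048/19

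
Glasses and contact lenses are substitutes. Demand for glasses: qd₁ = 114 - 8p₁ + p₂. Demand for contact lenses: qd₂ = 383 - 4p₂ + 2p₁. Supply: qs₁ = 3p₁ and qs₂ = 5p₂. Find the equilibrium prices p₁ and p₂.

p₁ = 1409/97, p₂ = 4441/97

Market 1: 114 - 8p₁ + p₂ = 3p₁ → 11p₁ - p₂ = 114.
Market 2: 9p₂ - 2p₁ = 383.
Eliminating p₂: 9×(1) + 1×(2) gives 97p₁ = 1409, so p₁ = 1409/97.
Back-substitute into (2): p₂ = (383 + 2×1409/97) / 9 = 4441/97.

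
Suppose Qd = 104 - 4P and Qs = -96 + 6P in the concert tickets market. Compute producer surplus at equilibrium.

Equilibrium: 104 - 4P = -96 + 6P gives P* = 20, Q* = 24.
Supply starts at P = 16 (where Qs = 0).
PS = ½(20 − 16)(24) = 48.

Producer surplus = 48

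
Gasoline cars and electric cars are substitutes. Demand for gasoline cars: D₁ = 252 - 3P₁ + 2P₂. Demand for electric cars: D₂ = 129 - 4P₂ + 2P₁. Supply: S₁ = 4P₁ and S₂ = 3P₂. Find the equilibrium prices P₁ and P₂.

Market 1: 252 - 3P₁ + 2P₂ = 4P₁ → 7P₁ - 2P₂ = 252.
Market 2: 7P₂ - 2P₁ = 129.
Eliminating P₂: 7×(1) + 2×(2) gives 45P₁ = 2022, so P₁ = 674/15.
Back-substitute into (2): P₂ = (129 + 2×674/15) / 7 = 469/15.

P₁ = 674/15, P₂ = 469/15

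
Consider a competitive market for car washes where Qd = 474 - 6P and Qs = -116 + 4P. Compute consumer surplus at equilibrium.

Consumer surplus = 1200

Equilibrium: 474 - 6P = -116 + 4P gives P* = 59, Q* = 120.
Demand choke price (Qd = 0): P = 79.
CS = ½(79 − 59)(120) = 1200.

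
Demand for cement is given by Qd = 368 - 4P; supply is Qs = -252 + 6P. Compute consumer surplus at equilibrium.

Equilibrium: 368 - 4P = -252 + 6P gives P* = 62, Q* = 120.
Demand choke price (Qd = 0): P = 92.
CS = ½(92 − 62)(120) = 1800.

Consumer surplus = 1800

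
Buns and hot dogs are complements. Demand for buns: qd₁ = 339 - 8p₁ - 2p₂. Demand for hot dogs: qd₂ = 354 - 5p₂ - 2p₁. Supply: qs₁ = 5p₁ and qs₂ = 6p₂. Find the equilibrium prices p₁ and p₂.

Market 1: 339 - 8p₁ - 2p₂ = 5p₁ → 13p₁ + 2p₂ = 339.
Market 2: 11p₂ + 2p₁ = 354.
Eliminating p₂: 11×(1) − 2×(2) gives 139p₁ = 3021, so p₁ = 3021/139.
Back-substitute into (2): p₂ = (354 − 2×3021/139) / 11 = 3924/139.

p₁ = 3021/139, p₂ = 3924/139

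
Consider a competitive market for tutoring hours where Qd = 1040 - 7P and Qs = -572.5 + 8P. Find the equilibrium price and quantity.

P* = 107.5, Q* = 287.5

Set Qd = Qs: 1040 - 7P = -572.5 + 8P.
1612.5 = 15P, so P* = 107.5.
Q* = 1040 − 7(107.5) = 287.5.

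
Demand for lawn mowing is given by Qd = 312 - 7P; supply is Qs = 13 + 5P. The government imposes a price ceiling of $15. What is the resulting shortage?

Equilibrium price would be P* = 299/12, so the ceiling at 15 binds.
At P = 15: Qd = 312 − 7(15) = 207, Qs = 13 + 5(15) = 88.
Shortage = 207 − 88 = 119.

Shortage = 119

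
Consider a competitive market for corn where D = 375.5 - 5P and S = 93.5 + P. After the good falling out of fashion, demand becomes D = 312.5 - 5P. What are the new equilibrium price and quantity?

P' = 36.5, Q' = 130

Original equilibrium: P* = 47, Q* = 140.5.
New equilibrium: 312.5 - 5P = 93.5 + P, so 219 = 6P and P' = 36.5; Q' = 312.5 − 5(36.5) = 130.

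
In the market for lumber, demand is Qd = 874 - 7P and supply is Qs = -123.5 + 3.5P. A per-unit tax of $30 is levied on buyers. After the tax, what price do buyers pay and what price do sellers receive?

Pre-tax equilibrium: P* = 95, Q* = 209.
Tax on buyers shifts demand to Qd = 874 − 7(P + 30) = 664 - 7P.
664 - 7P = -123.5 + 3.5P gives seller price Ps = 75; buyers pay Pb = 75 + 30 = 105.
New quantity: Q = 874 − 7(105) = 139.

Buyers pay $105, sellers receive $75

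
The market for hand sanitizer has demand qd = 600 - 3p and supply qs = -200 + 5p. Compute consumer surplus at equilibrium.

Equilibrium: 600 - 3p = -200 + 5p gives p* = 100, q* = 300.
Demand choke price (qd = 0): p = 200.
CS = ½(200 − 100)(300) = 15000.

Consumer surplus = 15000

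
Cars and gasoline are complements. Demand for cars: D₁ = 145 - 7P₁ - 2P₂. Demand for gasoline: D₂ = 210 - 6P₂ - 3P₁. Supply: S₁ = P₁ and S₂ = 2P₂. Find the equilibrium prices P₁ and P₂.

P₁ = 370/29, P₂ = 1245/58

Market 1: 145 - 7P₁ - 2P₂ = P₁ → 8P₁ + 2P₂ = 145.
Market 2: 8P₂ + 3P₁ = 210.
Eliminating P₂: 8×(1) − 2×(2) gives 58P₁ = 740, so P₁ = 370/29.
Back-substitute into (2): P₂ = (210 − 3×370/29) / 8 = 1245/58.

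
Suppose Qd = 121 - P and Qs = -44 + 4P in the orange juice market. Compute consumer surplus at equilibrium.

Consumer surplus = 3872

Equilibrium: 121 - P = -44 + 4P gives P* = 33, Q* = 88.
Demand choke price (Qd = 0): P = 121.
CS = ½(121 − 33)(88) = 3872.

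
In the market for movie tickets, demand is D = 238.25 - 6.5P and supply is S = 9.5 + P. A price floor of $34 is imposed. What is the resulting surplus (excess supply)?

Equilibrium price would be P* = 30.5, so the floor at 34 binds.
At P = 34: D = 17.25, S = 43.5.
Surplus = 43.5 − 17.25 = 26.25.

Surplus = 26.25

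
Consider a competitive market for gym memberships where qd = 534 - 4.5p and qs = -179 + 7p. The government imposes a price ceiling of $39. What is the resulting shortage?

Shortage = 264.5

Equilibrium price would be p* = 62, so the ceiling at 39 binds.
At p = 39: qd = 534 − 4.5(39) = 358.5, qs = -179 + 7(39) = 94.
Shortage = 358.5 − 94 = 264.5.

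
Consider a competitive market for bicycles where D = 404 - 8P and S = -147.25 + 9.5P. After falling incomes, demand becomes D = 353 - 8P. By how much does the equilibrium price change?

Original equilibrium: P* = 31.5, Q* = 152.
New equilibrium: 353 - 8P = -147.25 + 9.5P, so 500.25 = 17.5P and P' = 2001/70; Q' = 353 − 8(2001/70) = 4351/35.
Change in price: 2001/70 − 31.5 = -102/35.

ΔP = -102/35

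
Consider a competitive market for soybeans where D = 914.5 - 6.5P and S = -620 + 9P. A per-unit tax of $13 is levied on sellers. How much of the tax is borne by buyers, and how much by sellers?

Pre-tax equilibrium: P* = 99, Q* = 271.
Tax on sellers shifts supply to S = -620 + 9(P − 13) = -737 + 9P.
914.5 - 6.5P = -737 + 9P gives buyer price Pb = 3303/31; sellers receive Ps = 3303/31 − 13 = 2900/31.
New quantity: Q = 914.5 − 6.5(3303/31) = 6880/31.
Buyer burden = 3303/31 − 99 = 234/31; seller burden = 99 − 2900/31 = 169/31.

Buyers bear 234/31, sellers bear 169/31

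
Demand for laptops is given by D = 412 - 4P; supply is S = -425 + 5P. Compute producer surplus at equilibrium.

Equilibrium: 412 - 4P = -425 + 5P gives P* = 93, Q* = 40.
Supply starts at P = 85 (where S = 0).
PS = ½(93 − 85)(40) = 160.

Producer surplus = 160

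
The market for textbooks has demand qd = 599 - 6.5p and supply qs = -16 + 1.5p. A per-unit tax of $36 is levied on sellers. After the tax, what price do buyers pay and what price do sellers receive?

Pre-tax equilibrium: p* = 76.875, q* = 99.3125.
Tax on sellers shifts supply to qs = -16 + 1.5(p − 36) = -70 + 1.5p.
599 - 6.5p = -70 + 1.5p gives buyer price pb = 83.625; sellers receive ps = 83.625 − 36 = 47.625.
New quantity: q = 599 − 6.5(83.625) = 55.4375.

Buyers pay $83.625, sellers receive $47.625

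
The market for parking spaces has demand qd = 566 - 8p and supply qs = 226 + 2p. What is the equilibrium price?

Set qd = qs: 566 - 8p = 226 + 2p.
340 = 10p, so p* = 34.
q* = 566 − 8(34) = 294.

p* = 34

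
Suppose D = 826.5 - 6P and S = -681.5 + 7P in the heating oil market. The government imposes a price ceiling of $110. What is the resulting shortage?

Equilibrium price would be P* = 116, so the ceiling at 110 binds.
At P = 110: D = 826.5 − 6(110) = 166.5, S = -681.5 + 7(110) = 88.5.
Shortage = 166.5 − 88.5 = 78.

Shortage = 78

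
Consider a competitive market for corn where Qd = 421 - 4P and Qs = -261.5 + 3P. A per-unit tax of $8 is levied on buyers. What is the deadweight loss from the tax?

Pre-tax equilibrium: P* = 97.5, Q* = 31.
Tax on buyers shifts demand to Qd = 421 − 4(P + 8) = 389 - 4P.
389 - 4P = -261.5 + 3P gives seller price Ps = 1301/14; buyers pay Pb = 1301/14 + 8 = 1413/14.
New quantity: Q = 421 − 4(1413/14) = 121/7.
DWL = ½ × 8 × (31 − 121/7) = 384/7.

Deadweight loss = 384/7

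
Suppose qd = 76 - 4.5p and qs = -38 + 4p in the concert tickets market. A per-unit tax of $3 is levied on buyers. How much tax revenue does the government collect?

Pre-tax equilibrium: p* = 228/17, q* = 266/17.
Tax on buyers shifts demand to qd = 76 − 4.5(p + 3) = 62.5 - 4.5p.
62.5 - 4.5p = -38 + 4p gives seller price ps = 201/17; buyers pay pb = 201/17 + 3 = 252/17.
New quantity: q = 76 − 4.5(252/17) = 158/17.
Revenue = 3 × 158/17 = 474/17.

Tax revenue = 474/17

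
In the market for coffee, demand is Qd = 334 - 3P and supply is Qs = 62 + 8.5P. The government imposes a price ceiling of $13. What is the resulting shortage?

Shortage = 122.5

Equilibrium price would be P* = 544/23, so the ceiling at 13 binds.
At P = 13: Qd = 334 − 3(13) = 295, Qs = 62 + 8.5(13) = 172.5.
Shortage = 295 − 172.5 = 122.5.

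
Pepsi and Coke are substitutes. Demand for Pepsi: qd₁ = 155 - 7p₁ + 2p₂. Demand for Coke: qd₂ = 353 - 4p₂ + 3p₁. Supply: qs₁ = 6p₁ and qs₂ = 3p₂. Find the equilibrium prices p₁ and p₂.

p₁ = 1791/85, p₂ = 5054/85

Market 1: 155 - 7p₁ + 2p₂ = 6p₁ → 13p₁ - 2p₂ = 155.
Market 2: 7p₂ - 3p₁ = 353.
Eliminating p₂: 7×(1) + 2×(2) gives 85p₁ = 1791, so p₁ = 1791/85.
Back-substitute into (2): p₂ = (353 + 3×1791/85) / 7 = 5054/85.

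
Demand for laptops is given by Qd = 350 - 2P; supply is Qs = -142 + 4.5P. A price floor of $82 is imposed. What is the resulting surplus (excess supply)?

Equilibrium price would be P* = 984/13, so the floor at 82 binds.
At P = 82: Qd = 186, Qs = 227.
Surplus = 227 − 186 = 41.

Surplus = 41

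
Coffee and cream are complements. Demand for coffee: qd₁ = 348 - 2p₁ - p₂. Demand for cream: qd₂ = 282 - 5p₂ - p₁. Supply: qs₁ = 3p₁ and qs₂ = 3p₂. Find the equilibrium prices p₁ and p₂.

p₁ = 834/13, p₂ = 354/13

Market 1: 348 - 2p₁ - p₂ = 3p₁ → 5p₁ + p₂ = 348.
Market 2: 8p₂ + p₁ = 282.
Eliminating p₂: 8×(1) − 1×(2) gives 39p₁ = 2502, so p₁ = 834/13.
Back-substitute into (2): p₂ = (282 − 1×834/13) / 8 = 354/13.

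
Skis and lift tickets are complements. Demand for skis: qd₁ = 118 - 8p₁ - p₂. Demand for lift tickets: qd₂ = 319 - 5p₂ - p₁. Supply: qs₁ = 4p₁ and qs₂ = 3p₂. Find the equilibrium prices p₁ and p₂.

p₁ = 125/19, p₂ = 742/19

Market 1: 118 - 8p₁ - p₂ = 4p₁ → 12p₁ + p₂ = 118.
Market 2: 8p₂ + p₁ = 319.
Eliminating p₂: 8×(1) − 1×(2) gives 95p₁ = 625, so p₁ = 125/19.
Back-substitute into (2): p₂ = (319 − 1×125/19) / 8 = 742/19.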